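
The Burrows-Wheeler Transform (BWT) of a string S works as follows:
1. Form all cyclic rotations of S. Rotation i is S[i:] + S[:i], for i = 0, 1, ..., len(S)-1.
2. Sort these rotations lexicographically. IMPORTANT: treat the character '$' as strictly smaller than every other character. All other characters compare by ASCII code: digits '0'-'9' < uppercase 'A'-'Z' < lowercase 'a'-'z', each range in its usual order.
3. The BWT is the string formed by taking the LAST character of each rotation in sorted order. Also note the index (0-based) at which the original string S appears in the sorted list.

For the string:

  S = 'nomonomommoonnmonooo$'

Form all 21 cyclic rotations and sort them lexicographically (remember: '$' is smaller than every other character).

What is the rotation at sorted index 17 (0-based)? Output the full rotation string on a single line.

All 21 rotations (rotation i = S[i:]+S[:i]):
  rot[0] = nomonomommoonnmonooo$
  rot[1] = omonomommoonnmonooo$n
  rot[2] = monomommoonnmonooo$no
  rot[3] = onomommoonnmonooo$nom
  rot[4] = nomommoonnmonooo$nomo
  rot[5] = omommoonnmonooo$nomon
  rot[6] = mommoonnmonooo$nomono
  rot[7] = ommoonnmonooo$nomonom
  rot[8] = mmoonnmonooo$nomonomo
  rot[9] = moonnmonooo$nomonomom
  rot[10] = oonnmonooo$nomonomomm
  rot[11] = onnmonooo$nomonomommo
  rot[12] = nnmonooo$nomonomommoo
  rot[13] = nmonooo$nomonomommoon
  rot[14] = monooo$nomonomommoonn
  rot[15] = onooo$nomonomommoonnm
  rot[16] = nooo$nomonomommoonnmo
  rot[17] = ooo$nomonomommoonnmon
  rot[18] = oo$nomonomommoonnmono
  rot[19] = o$nomonomommoonnmonoo
  rot[20] = $nomonomommoonnmonooo
Sorted (with $ < everything):
  sorted[0] = $nomonomommoonnmonooo
  sorted[1] = mmoonnmonooo$nomonomo
  sorted[2] = mommoonnmonooo$nomono
  sorted[3] = monomommoonnmonooo$no
  sorted[4] = monooo$nomonomommoonn
  sorted[5] = moonnmonooo$nomonomom
  sorted[6] = nmonooo$nomonomommoon
  sorted[7] = nnmonooo$nomonomommoo
  sorted[8] = nomommoonnmonooo$nomo
  sorted[9] = nomonomommoonnmonooo$
  sorted[10] = nooo$nomonomommoonnmo
  sorted[11] = o$nomonomommoonnmonoo
  sorted[12] = ommoonnmonooo$nomonom
  sorted[13] = omommoonnmonooo$nomon
  sorted[14] = omonomommoonnmonooo$n
  sorted[15] = onnmonooo$nomonomommo
  sorted[16] = onomommoonnmonooo$nom
  sorted[17] = onooo$nomonomommoonnm
  sorted[18] = oo$nomonomommoonnmono
  sorted[19] = oonnmonooo$nomonomomm
  sorted[20] = ooo$nomonomommoonnmon
sorted[17] = onooo$nomonomommoonnm

Answer: onooo$nomonomommoonnm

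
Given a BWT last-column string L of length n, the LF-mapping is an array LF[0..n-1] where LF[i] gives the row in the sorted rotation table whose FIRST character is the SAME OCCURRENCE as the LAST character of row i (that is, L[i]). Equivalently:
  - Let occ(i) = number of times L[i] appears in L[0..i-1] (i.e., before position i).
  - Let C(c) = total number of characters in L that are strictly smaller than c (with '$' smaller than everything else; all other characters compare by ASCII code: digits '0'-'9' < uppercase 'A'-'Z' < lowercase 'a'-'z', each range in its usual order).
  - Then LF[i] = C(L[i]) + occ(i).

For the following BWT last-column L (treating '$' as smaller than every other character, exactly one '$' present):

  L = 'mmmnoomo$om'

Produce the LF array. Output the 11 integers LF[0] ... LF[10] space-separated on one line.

Answer: 1 2 3 6 7 8 4 9 0 10 5

Derivation:
Char counts: '$':1, 'm':5, 'n':1, 'o':4
C (first-col start): C('$')=0, C('m')=1, C('n')=6, C('o')=7
L[0]='m': occ=0, LF[0]=C('m')+0=1+0=1
L[1]='m': occ=1, LF[1]=C('m')+1=1+1=2
L[2]='m': occ=2, LF[2]=C('m')+2=1+2=3
L[3]='n': occ=0, LF[3]=C('n')+0=6+0=6
L[4]='o': occ=0, LF[4]=C('o')+0=7+0=7
L[5]='o': occ=1, LF[5]=C('o')+1=7+1=8
L[6]='m': occ=3, LF[6]=C('m')+3=1+3=4
L[7]='o': occ=2, LF[7]=C('o')+2=7+2=9
L[8]='$': occ=0, LF[8]=C('$')+0=0+0=0
L[9]='o': occ=3, LF[9]=C('o')+3=7+3=10
L[10]='m': occ=4, LF[10]=C('m')+4=1+4=5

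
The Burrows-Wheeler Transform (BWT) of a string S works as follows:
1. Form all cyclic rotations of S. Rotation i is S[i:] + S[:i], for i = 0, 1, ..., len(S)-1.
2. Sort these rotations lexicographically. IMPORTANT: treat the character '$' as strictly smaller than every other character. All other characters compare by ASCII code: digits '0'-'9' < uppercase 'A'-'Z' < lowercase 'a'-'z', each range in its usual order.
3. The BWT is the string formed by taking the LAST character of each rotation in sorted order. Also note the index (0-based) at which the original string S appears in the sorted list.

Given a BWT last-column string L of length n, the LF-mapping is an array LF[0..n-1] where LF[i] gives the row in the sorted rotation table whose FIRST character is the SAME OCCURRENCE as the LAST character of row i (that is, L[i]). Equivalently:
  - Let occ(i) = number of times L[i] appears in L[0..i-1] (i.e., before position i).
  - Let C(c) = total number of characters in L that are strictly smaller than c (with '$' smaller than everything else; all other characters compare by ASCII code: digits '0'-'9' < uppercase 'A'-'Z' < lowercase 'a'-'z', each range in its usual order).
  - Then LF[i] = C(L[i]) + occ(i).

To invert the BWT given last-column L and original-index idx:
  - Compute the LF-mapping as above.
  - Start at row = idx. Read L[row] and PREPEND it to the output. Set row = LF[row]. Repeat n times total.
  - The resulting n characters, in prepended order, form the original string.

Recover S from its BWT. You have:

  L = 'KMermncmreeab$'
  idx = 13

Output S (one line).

LF mapping: 1 2 6 12 9 11 5 10 13 7 8 3 4 0
Walk LF starting at row 13, prepending L[row]:
  step 1: row=13, L[13]='$', prepend. Next row=LF[13]=0
  step 2: row=0, L[0]='K', prepend. Next row=LF[0]=1
  step 3: row=1, L[1]='M', prepend. Next row=LF[1]=2
  step 4: row=2, L[2]='e', prepend. Next row=LF[2]=6
  step 5: row=6, L[6]='c', prepend. Next row=LF[6]=5
  step 6: row=5, L[5]='n', prepend. Next row=LF[5]=11
  step 7: row=11, L[11]='a', prepend. Next row=LF[11]=3
  step 8: row=3, L[3]='r', prepend. Next row=LF[3]=12
  step 9: row=12, L[12]='b', prepend. Next row=LF[12]=4
  step 10: row=4, L[4]='m', prepend. Next row=LF[4]=9
  step 11: row=9, L[9]='e', prepend. Next row=LF[9]=7
  step 12: row=7, L[7]='m', prepend. Next row=LF[7]=10
  step 13: row=10, L[10]='e', prepend. Next row=LF[10]=8
  step 14: row=8, L[8]='r', prepend. Next row=LF[8]=13
Reversed output: remembranceMK$

Answer: remembranceMK$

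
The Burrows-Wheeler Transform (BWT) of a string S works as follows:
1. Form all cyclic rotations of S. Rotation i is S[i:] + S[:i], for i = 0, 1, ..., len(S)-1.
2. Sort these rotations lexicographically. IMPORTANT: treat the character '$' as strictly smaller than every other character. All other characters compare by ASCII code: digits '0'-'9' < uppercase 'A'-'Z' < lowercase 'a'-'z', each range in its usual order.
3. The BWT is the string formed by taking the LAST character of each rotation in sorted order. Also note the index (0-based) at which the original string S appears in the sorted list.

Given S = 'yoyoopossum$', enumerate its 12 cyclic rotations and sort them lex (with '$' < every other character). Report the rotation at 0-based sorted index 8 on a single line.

All 12 rotations (rotation i = S[i:]+S[:i]):
  rot[0] = yoyoopossum$
  rot[1] = oyoopossum$y
  rot[2] = yoopossum$yo
  rot[3] = oopossum$yoy
  rot[4] = opossum$yoyo
  rot[5] = possum$yoyoo
  rot[6] = ossum$yoyoop
  rot[7] = ssum$yoyoopo
  rot[8] = sum$yoyoopos
  rot[9] = um$yoyooposs
  rot[10] = m$yoyoopossu
  rot[11] = $yoyoopossum
Sorted (with $ < everything):
  sorted[0] = $yoyoopossum
  sorted[1] = m$yoyoopossu
  sorted[2] = oopossum$yoy
  sorted[3] = opossum$yoyo
  sorted[4] = ossum$yoyoop
  sorted[5] = oyoopossum$y
  sorted[6] = possum$yoyoo
  sorted[7] = ssum$yoyoopo
  sorted[8] = sum$yoyoopos
  sorted[9] = um$yoyooposs
  sorted[10] = yoopossum$yo
  sorted[11] = yoyoopossum$
sorted[8] = sum$yoyoopos

Answer: sum$yoyoopos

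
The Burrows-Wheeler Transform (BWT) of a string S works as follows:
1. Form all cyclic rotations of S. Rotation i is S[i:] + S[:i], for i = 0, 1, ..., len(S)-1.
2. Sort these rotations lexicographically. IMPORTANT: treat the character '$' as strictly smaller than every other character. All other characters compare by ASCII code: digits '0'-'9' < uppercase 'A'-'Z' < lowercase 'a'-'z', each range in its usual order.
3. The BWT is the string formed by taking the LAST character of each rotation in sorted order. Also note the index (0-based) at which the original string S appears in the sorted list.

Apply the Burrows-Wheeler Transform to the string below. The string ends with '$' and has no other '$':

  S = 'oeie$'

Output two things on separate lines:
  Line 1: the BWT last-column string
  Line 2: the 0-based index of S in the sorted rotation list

Answer: eioe$
4

Derivation:
All 5 rotations (rotation i = S[i:]+S[:i]):
  rot[0] = oeie$
  rot[1] = eie$o
  rot[2] = ie$oe
  rot[3] = e$oei
  rot[4] = $oeie
Sorted (with $ < everything):
  sorted[0] = $oeie  (last char: 'e')
  sorted[1] = e$oei  (last char: 'i')
  sorted[2] = eie$o  (last char: 'o')
  sorted[3] = ie$oe  (last char: 'e')
  sorted[4] = oeie$  (last char: '$')
Last column: eioe$
Original string S is at sorted index 4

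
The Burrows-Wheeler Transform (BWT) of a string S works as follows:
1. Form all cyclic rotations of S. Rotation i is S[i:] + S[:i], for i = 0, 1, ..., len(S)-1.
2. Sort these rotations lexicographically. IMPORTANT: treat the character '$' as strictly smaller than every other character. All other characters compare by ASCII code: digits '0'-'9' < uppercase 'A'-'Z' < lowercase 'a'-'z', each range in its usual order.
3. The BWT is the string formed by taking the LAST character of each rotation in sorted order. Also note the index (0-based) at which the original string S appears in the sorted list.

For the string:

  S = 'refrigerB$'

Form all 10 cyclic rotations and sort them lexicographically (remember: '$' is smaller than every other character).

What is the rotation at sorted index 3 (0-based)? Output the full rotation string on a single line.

All 10 rotations (rotation i = S[i:]+S[:i]):
  rot[0] = refrigerB$
  rot[1] = efrigerB$r
  rot[2] = frigerB$re
  rot[3] = rigerB$ref
  rot[4] = igerB$refr
  rot[5] = gerB$refri
  rot[6] = erB$refrig
  rot[7] = rB$refrige
  rot[8] = B$refriger
  rot[9] = $refrigerB
Sorted (with $ < everything):
  sorted[0] = $refrigerB
  sorted[1] = B$refriger
  sorted[2] = efrigerB$r
  sorted[3] = erB$refrig
  sorted[4] = frigerB$re
  sorted[5] = gerB$refri
  sorted[6] = igerB$refr
  sorted[7] = rB$refrige
  sorted[8] = refrigerB$
  sorted[9] = rigerB$ref
sorted[3] = erB$refrig

Answer: erB$refrig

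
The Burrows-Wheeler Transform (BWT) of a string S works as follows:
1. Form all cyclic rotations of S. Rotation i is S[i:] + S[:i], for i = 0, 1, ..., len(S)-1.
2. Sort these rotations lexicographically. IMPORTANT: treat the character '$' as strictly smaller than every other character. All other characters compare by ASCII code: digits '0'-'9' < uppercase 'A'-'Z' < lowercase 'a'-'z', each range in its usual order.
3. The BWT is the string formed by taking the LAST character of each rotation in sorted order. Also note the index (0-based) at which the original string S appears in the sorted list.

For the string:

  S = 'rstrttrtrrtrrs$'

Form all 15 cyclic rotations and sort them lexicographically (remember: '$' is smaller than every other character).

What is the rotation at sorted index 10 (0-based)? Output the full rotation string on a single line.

Answer: trrs$rstrttrtrr

Derivation:
All 15 rotations (rotation i = S[i:]+S[:i]):
  rot[0] = rstrttrtrrtrrs$
  rot[1] = strttrtrrtrrs$r
  rot[2] = trttrtrrtrrs$rs
  rot[3] = rttrtrrtrrs$rst
  rot[4] = ttrtrrtrrs$rstr
  rot[5] = trtrrtrrs$rstrt
  rot[6] = rtrrtrrs$rstrtt
  rot[7] = trrtrrs$rstrttr
  rot[8] = rrtrrs$rstrttrt
  rot[9] = rtrrs$rstrttrtr
  rot[10] = trrs$rstrttrtrr
  rot[11] = rrs$rstrttrtrrt
  rot[12] = rs$rstrttrtrrtr
  rot[13] = s$rstrttrtrrtrr
  rot[14] = $rstrttrtrrtrrs
Sorted (with $ < everything):
  sorted[0] = $rstrttrtrrtrrs
  sorted[1] = rrs$rstrttrtrrt
  sorted[2] = rrtrrs$rstrttrt
  sorted[3] = rs$rstrttrtrrtr
  sorted[4] = rstrttrtrrtrrs$
  sorted[5] = rtrrs$rstrttrtr
  sorted[6] = rtrrtrrs$rstrtt
  sorted[7] = rttrtrrtrrs$rst
  sorted[8] = s$rstrttrtrrtrr
  sorted[9] = strttrtrrtrrs$r
  sorted[10] = trrs$rstrttrtrr
  sorted[11] = trrtrrs$rstrttr
  sorted[12] = trtrrtrrs$rstrt
  sorted[13] = trttrtrrtrrs$rs
  sorted[14] = ttrtrrtrrs$rstr
sorted[10] = trrs$rstrttrtrr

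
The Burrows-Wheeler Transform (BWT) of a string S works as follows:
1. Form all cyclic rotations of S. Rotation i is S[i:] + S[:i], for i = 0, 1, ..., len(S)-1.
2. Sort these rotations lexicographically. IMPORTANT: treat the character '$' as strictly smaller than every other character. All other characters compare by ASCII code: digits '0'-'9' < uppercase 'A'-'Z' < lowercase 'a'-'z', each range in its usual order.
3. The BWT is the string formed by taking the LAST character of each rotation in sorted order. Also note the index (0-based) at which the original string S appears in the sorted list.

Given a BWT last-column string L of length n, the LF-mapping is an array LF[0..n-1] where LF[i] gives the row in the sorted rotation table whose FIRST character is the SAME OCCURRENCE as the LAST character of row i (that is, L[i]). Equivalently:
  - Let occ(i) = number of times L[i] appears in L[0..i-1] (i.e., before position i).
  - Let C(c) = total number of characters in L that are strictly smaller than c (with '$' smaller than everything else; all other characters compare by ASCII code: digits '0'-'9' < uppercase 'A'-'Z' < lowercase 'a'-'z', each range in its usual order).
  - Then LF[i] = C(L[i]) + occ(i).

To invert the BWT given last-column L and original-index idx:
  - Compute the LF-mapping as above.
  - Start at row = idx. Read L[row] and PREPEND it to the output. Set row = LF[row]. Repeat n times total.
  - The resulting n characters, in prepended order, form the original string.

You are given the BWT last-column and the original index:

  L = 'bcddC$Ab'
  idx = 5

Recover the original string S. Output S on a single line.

LF mapping: 3 5 6 7 2 0 1 4
Walk LF starting at row 5, prepending L[row]:
  step 1: row=5, L[5]='$', prepend. Next row=LF[5]=0
  step 2: row=0, L[0]='b', prepend. Next row=LF[0]=3
  step 3: row=3, L[3]='d', prepend. Next row=LF[3]=7
  step 4: row=7, L[7]='b', prepend. Next row=LF[7]=4
  step 5: row=4, L[4]='C', prepend. Next row=LF[4]=2
  step 6: row=2, L[2]='d', prepend. Next row=LF[2]=6
  step 7: row=6, L[6]='A', prepend. Next row=LF[6]=1
  step 8: row=1, L[1]='c', prepend. Next row=LF[1]=5
Reversed output: cAdCbdb$

Answer: cAdCbdb$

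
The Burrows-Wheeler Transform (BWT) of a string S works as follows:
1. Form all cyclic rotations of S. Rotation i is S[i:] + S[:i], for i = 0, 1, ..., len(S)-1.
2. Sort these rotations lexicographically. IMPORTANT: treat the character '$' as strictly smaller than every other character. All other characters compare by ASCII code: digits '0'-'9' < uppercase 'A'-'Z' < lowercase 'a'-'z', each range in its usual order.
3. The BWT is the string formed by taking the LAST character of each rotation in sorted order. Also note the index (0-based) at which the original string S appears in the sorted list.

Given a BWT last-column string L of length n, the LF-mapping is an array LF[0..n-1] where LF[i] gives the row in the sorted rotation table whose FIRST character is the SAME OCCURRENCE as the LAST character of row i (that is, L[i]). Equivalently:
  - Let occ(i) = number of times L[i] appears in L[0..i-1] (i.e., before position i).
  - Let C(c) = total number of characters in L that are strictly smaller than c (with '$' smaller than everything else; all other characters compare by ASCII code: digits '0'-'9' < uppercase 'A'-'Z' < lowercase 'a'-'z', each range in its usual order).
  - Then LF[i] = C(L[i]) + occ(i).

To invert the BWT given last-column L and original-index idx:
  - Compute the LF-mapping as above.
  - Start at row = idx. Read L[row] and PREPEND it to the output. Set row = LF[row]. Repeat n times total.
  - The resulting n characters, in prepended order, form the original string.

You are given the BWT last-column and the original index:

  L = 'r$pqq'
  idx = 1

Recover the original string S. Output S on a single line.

Answer: pqqr$

Derivation:
LF mapping: 4 0 1 2 3
Walk LF starting at row 1, prepending L[row]:
  step 1: row=1, L[1]='$', prepend. Next row=LF[1]=0
  step 2: row=0, L[0]='r', prepend. Next row=LF[0]=4
  step 3: row=4, L[4]='q', prepend. Next row=LF[4]=3
  step 4: row=3, L[3]='q', prepend. Next row=LF[3]=2
  step 5: row=2, L[2]='p', prepend. Next row=LF[2]=1
Reversed output: pqqr$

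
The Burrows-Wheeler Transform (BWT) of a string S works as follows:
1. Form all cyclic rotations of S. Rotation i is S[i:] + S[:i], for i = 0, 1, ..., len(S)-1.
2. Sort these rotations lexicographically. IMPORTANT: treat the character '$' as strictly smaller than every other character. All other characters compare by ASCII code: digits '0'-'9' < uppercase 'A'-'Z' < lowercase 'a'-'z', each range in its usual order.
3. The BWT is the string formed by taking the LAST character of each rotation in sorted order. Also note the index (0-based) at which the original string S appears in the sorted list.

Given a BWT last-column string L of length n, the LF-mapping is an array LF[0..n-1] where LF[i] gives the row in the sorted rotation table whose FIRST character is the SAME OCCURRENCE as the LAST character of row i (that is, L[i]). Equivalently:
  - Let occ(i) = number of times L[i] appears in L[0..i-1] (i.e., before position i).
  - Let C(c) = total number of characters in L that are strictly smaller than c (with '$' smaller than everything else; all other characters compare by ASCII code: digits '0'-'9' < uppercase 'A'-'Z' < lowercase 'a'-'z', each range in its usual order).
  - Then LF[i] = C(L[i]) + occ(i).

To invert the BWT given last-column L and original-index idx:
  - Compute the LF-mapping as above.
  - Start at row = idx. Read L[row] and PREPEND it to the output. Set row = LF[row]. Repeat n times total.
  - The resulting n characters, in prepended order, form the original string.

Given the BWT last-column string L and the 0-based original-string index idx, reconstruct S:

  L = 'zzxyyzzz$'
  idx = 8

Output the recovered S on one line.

LF mapping: 4 5 1 2 3 6 7 8 0
Walk LF starting at row 8, prepending L[row]:
  step 1: row=8, L[8]='$', prepend. Next row=LF[8]=0
  step 2: row=0, L[0]='z', prepend. Next row=LF[0]=4
  step 3: row=4, L[4]='y', prepend. Next row=LF[4]=3
  step 4: row=3, L[3]='y', prepend. Next row=LF[3]=2
  step 5: row=2, L[2]='x', prepend. Next row=LF[2]=1
  step 6: row=1, L[1]='z', prepend. Next row=LF[1]=5
  step 7: row=5, L[5]='z', prepend. Next row=LF[5]=6
  step 8: row=6, L[6]='z', prepend. Next row=LF[6]=7
  step 9: row=7, L[7]='z', prepend. Next row=LF[7]=8
Reversed output: zzzzxyyz$

Answer: zzzzxyyz$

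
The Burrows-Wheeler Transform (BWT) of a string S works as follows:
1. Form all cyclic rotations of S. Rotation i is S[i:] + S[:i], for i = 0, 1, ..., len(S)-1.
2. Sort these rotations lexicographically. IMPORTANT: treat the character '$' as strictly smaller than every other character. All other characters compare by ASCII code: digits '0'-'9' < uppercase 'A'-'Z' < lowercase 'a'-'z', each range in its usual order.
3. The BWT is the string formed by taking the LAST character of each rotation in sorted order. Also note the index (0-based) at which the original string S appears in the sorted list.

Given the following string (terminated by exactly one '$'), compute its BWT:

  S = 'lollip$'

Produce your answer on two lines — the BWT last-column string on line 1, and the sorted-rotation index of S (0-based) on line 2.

Answer: pllo$li
4

Derivation:
All 7 rotations (rotation i = S[i:]+S[:i]):
  rot[0] = lollip$
  rot[1] = ollip$l
  rot[2] = llip$lo
  rot[3] = lip$lol
  rot[4] = ip$loll
  rot[5] = p$lolli
  rot[6] = $lollip
Sorted (with $ < everything):
  sorted[0] = $lollip  (last char: 'p')
  sorted[1] = ip$loll  (last char: 'l')
  sorted[2] = lip$lol  (last char: 'l')
  sorted[3] = llip$lo  (last char: 'o')
  sorted[4] = lollip$  (last char: '$')
  sorted[5] = ollip$l  (last char: 'l')
  sorted[6] = p$lolli  (last char: 'i')
Last column: pllo$li
Original string S is at sorted index 4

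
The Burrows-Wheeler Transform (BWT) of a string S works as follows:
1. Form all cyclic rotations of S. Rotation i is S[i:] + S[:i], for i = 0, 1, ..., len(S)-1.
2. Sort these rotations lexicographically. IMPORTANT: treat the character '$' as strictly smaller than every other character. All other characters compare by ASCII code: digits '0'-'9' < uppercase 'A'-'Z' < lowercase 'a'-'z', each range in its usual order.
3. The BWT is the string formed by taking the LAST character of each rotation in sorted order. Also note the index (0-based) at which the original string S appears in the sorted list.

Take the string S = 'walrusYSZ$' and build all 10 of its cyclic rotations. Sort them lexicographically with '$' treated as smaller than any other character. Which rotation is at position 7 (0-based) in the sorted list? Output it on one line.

Answer: sYSZ$walru

Derivation:
All 10 rotations (rotation i = S[i:]+S[:i]):
  rot[0] = walrusYSZ$
  rot[1] = alrusYSZ$w
  rot[2] = lrusYSZ$wa
  rot[3] = rusYSZ$wal
  rot[4] = usYSZ$walr
  rot[5] = sYSZ$walru
  rot[6] = YSZ$walrus
  rot[7] = SZ$walrusY
  rot[8] = Z$walrusYS
  rot[9] = $walrusYSZ
Sorted (with $ < everything):
  sorted[0] = $walrusYSZ
  sorted[1] = SZ$walrusY
  sorted[2] = YSZ$walrus
  sorted[3] = Z$walrusYS
  sorted[4] = alrusYSZ$w
  sorted[5] = lrusYSZ$wa
  sorted[6] = rusYSZ$wal
  sorted[7] = sYSZ$walru
  sorted[8] = usYSZ$walr
  sorted[9] = walrusYSZ$
sorted[7] = sYSZ$walru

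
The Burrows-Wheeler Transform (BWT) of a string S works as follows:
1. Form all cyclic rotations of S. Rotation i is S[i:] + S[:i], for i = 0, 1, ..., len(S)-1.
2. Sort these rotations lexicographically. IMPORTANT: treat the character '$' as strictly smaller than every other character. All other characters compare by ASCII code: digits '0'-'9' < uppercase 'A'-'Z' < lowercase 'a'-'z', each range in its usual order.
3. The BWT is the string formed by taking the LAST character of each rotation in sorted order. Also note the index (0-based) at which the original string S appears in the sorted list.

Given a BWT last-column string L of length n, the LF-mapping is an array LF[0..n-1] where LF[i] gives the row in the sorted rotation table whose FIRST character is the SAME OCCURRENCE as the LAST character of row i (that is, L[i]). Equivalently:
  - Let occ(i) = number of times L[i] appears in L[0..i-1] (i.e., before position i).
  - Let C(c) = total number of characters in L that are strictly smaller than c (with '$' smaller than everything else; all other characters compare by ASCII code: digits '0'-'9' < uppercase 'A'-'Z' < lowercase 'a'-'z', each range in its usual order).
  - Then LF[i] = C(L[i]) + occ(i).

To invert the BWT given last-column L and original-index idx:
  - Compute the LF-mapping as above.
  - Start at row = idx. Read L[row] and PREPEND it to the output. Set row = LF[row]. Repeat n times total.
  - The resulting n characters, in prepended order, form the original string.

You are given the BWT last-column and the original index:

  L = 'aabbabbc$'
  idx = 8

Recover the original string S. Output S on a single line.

Answer: cbbbabaa$

Derivation:
LF mapping: 1 2 4 5 3 6 7 8 0
Walk LF starting at row 8, prepending L[row]:
  step 1: row=8, L[8]='$', prepend. Next row=LF[8]=0
  step 2: row=0, L[0]='a', prepend. Next row=LF[0]=1
  step 3: row=1, L[1]='a', prepend. Next row=LF[1]=2
  step 4: row=2, L[2]='b', prepend. Next row=LF[2]=4
  step 5: row=4, L[4]='a', prepend. Next row=LF[4]=3
  step 6: row=3, L[3]='b', prepend. Next row=LF[3]=5
  step 7: row=5, L[5]='b', prepend. Next row=LF[5]=6
  step 8: row=6, L[6]='b', prepend. Next row=LF[6]=7
  step 9: row=7, L[7]='c', prepend. Next row=LF[7]=8
Reversed output: cbbbabaa$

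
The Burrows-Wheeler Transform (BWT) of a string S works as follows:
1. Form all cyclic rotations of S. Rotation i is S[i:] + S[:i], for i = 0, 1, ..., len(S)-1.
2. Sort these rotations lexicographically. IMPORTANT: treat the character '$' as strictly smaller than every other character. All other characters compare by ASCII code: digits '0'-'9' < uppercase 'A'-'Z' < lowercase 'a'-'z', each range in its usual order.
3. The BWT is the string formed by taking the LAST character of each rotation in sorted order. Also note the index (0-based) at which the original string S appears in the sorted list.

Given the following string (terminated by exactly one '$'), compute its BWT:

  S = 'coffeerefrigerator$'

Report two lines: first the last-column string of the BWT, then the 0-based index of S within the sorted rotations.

Answer: rr$frgefoeirctoeefa
2

Derivation:
All 19 rotations (rotation i = S[i:]+S[:i]):
  rot[0] = coffeerefrigerator$
  rot[1] = offeerefrigerator$c
  rot[2] = ffeerefrigerator$co
  rot[3] = feerefrigerator$cof
  rot[4] = eerefrigerator$coff
  rot[5] = erefrigerator$coffe
  rot[6] = refrigerator$coffee
  rot[7] = efrigerator$coffeer
  rot[8] = frigerator$coffeere
  rot[9] = rigerator$coffeeref
  rot[10] = igerator$coffeerefr
  rot[11] = gerator$coffeerefri
  rot[12] = erator$coffeerefrig
  rot[13] = rator$coffeerefrige
  rot[14] = ator$coffeerefriger
  rot[15] = tor$coffeerefrigera
  rot[16] = or$coffeerefrigerat
  rot[17] = r$coffeerefrigerato
  rot[18] = $coffeerefrigerator
Sorted (with $ < everything):
  sorted[0] = $coffeerefrigerator  (last char: 'r')
  sorted[1] = ator$coffeerefriger  (last char: 'r')
  sorted[2] = coffeerefrigerator$  (last char: '$')
  sorted[3] = eerefrigerator$coff  (last char: 'f')
  sorted[4] = efrigerator$coffeer  (last char: 'r')
  sorted[5] = erator$coffeerefrig  (last char: 'g')
  sorted[6] = erefrigerator$coffe  (last char: 'e')
  sorted[7] = feerefrigerator$cof  (last char: 'f')
  sorted[8] = ffeerefrigerator$co  (last char: 'o')
  sorted[9] = frigerator$coffeere  (last char: 'e')
  sorted[10] = gerator$coffeerefri  (last char: 'i')
  sorted[11] = igerator$coffeerefr  (last char: 'r')
  sorted[12] = offeerefrigerator$c  (last char: 'c')
  sorted[13] = or$coffeerefrigerat  (last char: 't')
  sorted[14] = r$coffeerefrigerato  (last char: 'o')
  sorted[15] = rator$coffeerefrige  (last char: 'e')
  sorted[16] = refrigerator$coffee  (last char: 'e')
  sorted[17] = rigerator$coffeeref  (last char: 'f')
  sorted[18] = tor$coffeerefrigera  (last char: 'a')
Last column: rr$frgefoeirctoeefa
Original string S is at sorted index 2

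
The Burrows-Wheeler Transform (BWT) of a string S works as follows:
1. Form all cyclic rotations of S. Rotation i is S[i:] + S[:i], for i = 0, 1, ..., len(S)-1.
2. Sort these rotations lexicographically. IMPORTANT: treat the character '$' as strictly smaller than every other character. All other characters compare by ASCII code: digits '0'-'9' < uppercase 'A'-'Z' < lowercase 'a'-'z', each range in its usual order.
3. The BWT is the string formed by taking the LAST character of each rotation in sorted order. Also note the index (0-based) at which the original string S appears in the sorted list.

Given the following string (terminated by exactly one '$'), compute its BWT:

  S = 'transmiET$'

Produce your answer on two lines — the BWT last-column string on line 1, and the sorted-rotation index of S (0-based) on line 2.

All 10 rotations (rotation i = S[i:]+S[:i]):
  rot[0] = transmiET$
  rot[1] = ransmiET$t
  rot[2] = ansmiET$tr
  rot[3] = nsmiET$tra
  rot[4] = smiET$tran
  rot[5] = miET$trans
  rot[6] = iET$transm
  rot[7] = ET$transmi
  rot[8] = T$transmiE
  rot[9] = $transmiET
Sorted (with $ < everything):
  sorted[0] = $transmiET  (last char: 'T')
  sorted[1] = ET$transmi  (last char: 'i')
  sorted[2] = T$transmiE  (last char: 'E')
  sorted[3] = ansmiET$tr  (last char: 'r')
  sorted[4] = iET$transm  (last char: 'm')
  sorted[5] = miET$trans  (last char: 's')
  sorted[6] = nsmiET$tra  (last char: 'a')
  sorted[7] = ransmiET$t  (last char: 't')
  sorted[8] = smiET$tran  (last char: 'n')
  sorted[9] = transmiET$  (last char: '$')
Last column: TiErmsatn$
Original string S is at sorted index 9

Answer: TiErmsatn$
9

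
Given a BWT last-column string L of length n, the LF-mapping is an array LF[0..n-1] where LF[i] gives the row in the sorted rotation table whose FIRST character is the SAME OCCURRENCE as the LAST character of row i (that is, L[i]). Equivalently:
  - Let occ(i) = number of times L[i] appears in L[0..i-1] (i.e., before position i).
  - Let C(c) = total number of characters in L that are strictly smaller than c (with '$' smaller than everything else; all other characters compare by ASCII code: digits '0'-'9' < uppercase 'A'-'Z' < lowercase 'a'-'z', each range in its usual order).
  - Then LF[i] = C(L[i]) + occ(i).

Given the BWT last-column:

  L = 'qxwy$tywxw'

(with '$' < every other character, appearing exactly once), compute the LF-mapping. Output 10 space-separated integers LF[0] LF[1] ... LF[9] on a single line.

Char counts: '$':1, 'q':1, 't':1, 'w':3, 'x':2, 'y':2
C (first-col start): C('$')=0, C('q')=1, C('t')=2, C('w')=3, C('x')=6, C('y')=8
L[0]='q': occ=0, LF[0]=C('q')+0=1+0=1
L[1]='x': occ=0, LF[1]=C('x')+0=6+0=6
L[2]='w': occ=0, LF[2]=C('w')+0=3+0=3
L[3]='y': occ=0, LF[3]=C('y')+0=8+0=8
L[4]='$': occ=0, LF[4]=C('$')+0=0+0=0
L[5]='t': occ=0, LF[5]=C('t')+0=2+0=2
L[6]='y': occ=1, LF[6]=C('y')+1=8+1=9
L[7]='w': occ=1, LF[7]=C('w')+1=3+1=4
L[8]='x': occ=1, LF[8]=C('x')+1=6+1=7
L[9]='w': occ=2, LF[9]=C('w')+2=3+2=5

Answer: 1 6 3 8 0 2 9 4 7 5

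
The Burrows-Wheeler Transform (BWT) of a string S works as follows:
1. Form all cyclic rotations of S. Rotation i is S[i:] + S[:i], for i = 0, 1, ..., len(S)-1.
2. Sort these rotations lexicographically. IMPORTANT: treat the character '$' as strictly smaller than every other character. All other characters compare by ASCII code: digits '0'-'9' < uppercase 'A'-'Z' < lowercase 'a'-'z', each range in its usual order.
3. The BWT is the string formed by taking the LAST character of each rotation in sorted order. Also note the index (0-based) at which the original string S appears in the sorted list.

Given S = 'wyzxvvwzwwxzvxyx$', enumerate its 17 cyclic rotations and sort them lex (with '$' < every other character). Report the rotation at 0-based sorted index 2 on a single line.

All 17 rotations (rotation i = S[i:]+S[:i]):
  rot[0] = wyzxvvwzwwxzvxyx$
  rot[1] = yzxvvwzwwxzvxyx$w
  rot[2] = zxvvwzwwxzvxyx$wy
  rot[3] = xvvwzwwxzvxyx$wyz
  rot[4] = vvwzwwxzvxyx$wyzx
  rot[5] = vwzwwxzvxyx$wyzxv
  rot[6] = wzwwxzvxyx$wyzxvv
  rot[7] = zwwxzvxyx$wyzxvvw
  rot[8] = wwxzvxyx$wyzxvvwz
  rot[9] = wxzvxyx$wyzxvvwzw
  rot[10] = xzvxyx$wyzxvvwzww
  rot[11] = zvxyx$wyzxvvwzwwx
  rot[12] = vxyx$wyzxvvwzwwxz
  rot[13] = xyx$wyzxvvwzwwxzv
  rot[14] = yx$wyzxvvwzwwxzvx
  rot[15] = x$wyzxvvwzwwxzvxy
  rot[16] = $wyzxvvwzwwxzvxyx
Sorted (with $ < everything):
  sorted[0] = $wyzxvvwzwwxzvxyx
  sorted[1] = vvwzwwxzvxyx$wyzx
  sorted[2] = vwzwwxzvxyx$wyzxv
  sorted[3] = vxyx$wyzxvvwzwwxz
  sorted[4] = wwxzvxyx$wyzxvvwz
  sorted[5] = wxzvxyx$wyzxvvwzw
  sorted[6] = wyzxvvwzwwxzvxyx$
  sorted[7] = wzwwxzvxyx$wyzxvv
  sorted[8] = x$wyzxvvwzwwxzvxy
  sorted[9] = xvvwzwwxzvxyx$wyz
  sorted[10] = xyx$wyzxvvwzwwxzv
  sorted[11] = xzvxyx$wyzxvvwzww
  sorted[12] = yx$wyzxvvwzwwxzvx
  sorted[13] = yzxvvwzwwxzvxyx$w
  sorted[14] = zvxyx$wyzxvvwzwwx
  sorted[15] = zwwxzvxyx$wyzxvvw
  sorted[16] = zxvvwzwwxzvxyx$wy
sorted[2] = vwzwwxzvxyx$wyzxv

Answer: vwzwwxzvxyx$wyzxv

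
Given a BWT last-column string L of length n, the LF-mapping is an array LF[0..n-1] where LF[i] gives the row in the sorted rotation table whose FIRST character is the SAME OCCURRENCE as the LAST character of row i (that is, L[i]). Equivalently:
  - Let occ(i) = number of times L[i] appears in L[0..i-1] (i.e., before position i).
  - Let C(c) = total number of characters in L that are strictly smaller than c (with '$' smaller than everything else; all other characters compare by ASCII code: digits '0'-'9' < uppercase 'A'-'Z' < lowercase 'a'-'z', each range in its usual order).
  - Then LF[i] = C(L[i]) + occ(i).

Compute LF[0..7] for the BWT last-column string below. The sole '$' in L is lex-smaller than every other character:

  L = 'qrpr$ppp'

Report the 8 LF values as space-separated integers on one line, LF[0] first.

Char counts: '$':1, 'p':4, 'q':1, 'r':2
C (first-col start): C('$')=0, C('p')=1, C('q')=5, C('r')=6
L[0]='q': occ=0, LF[0]=C('q')+0=5+0=5
L[1]='r': occ=0, LF[1]=C('r')+0=6+0=6
L[2]='p': occ=0, LF[2]=C('p')+0=1+0=1
L[3]='r': occ=1, LF[3]=C('r')+1=6+1=7
L[4]='$': occ=0, LF[4]=C('$')+0=0+0=0
L[5]='p': occ=1, LF[5]=C('p')+1=1+1=2
L[6]='p': occ=2, LF[6]=C('p')+2=1+2=3
L[7]='p': occ=3, LF[7]=C('p')+3=1+3=4

Answer: 5 6 1 7 0 2 3 4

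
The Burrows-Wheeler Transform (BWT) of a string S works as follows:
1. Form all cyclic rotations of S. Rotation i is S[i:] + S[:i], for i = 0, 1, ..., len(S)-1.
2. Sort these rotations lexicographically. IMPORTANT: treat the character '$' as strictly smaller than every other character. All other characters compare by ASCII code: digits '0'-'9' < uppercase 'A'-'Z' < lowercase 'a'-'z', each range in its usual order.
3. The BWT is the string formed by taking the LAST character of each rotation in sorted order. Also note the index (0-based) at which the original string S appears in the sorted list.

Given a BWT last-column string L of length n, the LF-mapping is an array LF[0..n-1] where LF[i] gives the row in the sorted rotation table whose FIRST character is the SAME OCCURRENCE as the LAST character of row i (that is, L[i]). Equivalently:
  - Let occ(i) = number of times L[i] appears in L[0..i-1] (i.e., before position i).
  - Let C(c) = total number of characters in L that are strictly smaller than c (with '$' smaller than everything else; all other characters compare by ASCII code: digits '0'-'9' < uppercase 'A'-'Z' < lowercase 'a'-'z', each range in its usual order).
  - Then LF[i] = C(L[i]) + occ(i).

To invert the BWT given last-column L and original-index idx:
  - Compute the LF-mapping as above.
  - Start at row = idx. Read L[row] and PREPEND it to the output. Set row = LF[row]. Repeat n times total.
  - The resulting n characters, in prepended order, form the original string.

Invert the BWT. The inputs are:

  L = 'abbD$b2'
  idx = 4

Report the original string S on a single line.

LF mapping: 3 4 5 2 0 6 1
Walk LF starting at row 4, prepending L[row]:
  step 1: row=4, L[4]='$', prepend. Next row=LF[4]=0
  step 2: row=0, L[0]='a', prepend. Next row=LF[0]=3
  step 3: row=3, L[3]='D', prepend. Next row=LF[3]=2
  step 4: row=2, L[2]='b', prepend. Next row=LF[2]=5
  step 5: row=5, L[5]='b', prepend. Next row=LF[5]=6
  step 6: row=6, L[6]='2', prepend. Next row=LF[6]=1
  step 7: row=1, L[1]='b', prepend. Next row=LF[1]=4
Reversed output: b2bbDa$

Answer: b2bbDa$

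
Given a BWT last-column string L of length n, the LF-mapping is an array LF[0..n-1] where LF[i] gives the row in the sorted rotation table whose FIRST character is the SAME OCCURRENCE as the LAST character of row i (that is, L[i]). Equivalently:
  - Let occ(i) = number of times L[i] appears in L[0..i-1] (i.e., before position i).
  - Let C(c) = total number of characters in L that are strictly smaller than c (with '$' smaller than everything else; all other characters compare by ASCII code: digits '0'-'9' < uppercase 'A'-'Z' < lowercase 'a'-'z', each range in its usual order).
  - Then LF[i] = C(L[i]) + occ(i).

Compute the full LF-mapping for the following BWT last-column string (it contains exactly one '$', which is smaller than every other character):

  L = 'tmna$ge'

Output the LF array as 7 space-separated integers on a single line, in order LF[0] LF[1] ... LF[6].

Char counts: '$':1, 'a':1, 'e':1, 'g':1, 'm':1, 'n':1, 't':1
C (first-col start): C('$')=0, C('a')=1, C('e')=2, C('g')=3, C('m')=4, C('n')=5, C('t')=6
L[0]='t': occ=0, LF[0]=C('t')+0=6+0=6
L[1]='m': occ=0, LF[1]=C('m')+0=4+0=4
L[2]='n': occ=0, LF[2]=C('n')+0=5+0=5
L[3]='a': occ=0, LF[3]=C('a')+0=1+0=1
L[4]='$': occ=0, LF[4]=C('$')+0=0+0=0
L[5]='g': occ=0, LF[5]=C('g')+0=3+0=3
L[6]='e': occ=0, LF[6]=C('e')+0=2+0=2

Answer: 6 4 5 1 0 3 2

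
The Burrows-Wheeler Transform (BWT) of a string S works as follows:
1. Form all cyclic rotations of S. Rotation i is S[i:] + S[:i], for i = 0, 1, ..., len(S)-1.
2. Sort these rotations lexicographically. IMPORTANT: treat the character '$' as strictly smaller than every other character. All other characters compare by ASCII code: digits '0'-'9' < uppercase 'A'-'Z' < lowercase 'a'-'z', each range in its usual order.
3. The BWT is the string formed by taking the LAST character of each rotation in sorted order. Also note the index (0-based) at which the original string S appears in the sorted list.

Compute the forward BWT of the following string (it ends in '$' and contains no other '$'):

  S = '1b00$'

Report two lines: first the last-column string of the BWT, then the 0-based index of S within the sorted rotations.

All 5 rotations (rotation i = S[i:]+S[:i]):
  rot[0] = 1b00$
  rot[1] = b00$1
  rot[2] = 00$1b
  rot[3] = 0$1b0
  rot[4] = $1b00
Sorted (with $ < everything):
  sorted[0] = $1b00  (last char: '0')
  sorted[1] = 0$1b0  (last char: '0')
  sorted[2] = 00$1b  (last char: 'b')
  sorted[3] = 1b00$  (last char: '$')
  sorted[4] = b00$1  (last char: '1')
Last column: 00b$1
Original string S is at sorted index 3

Answer: 00b$1
3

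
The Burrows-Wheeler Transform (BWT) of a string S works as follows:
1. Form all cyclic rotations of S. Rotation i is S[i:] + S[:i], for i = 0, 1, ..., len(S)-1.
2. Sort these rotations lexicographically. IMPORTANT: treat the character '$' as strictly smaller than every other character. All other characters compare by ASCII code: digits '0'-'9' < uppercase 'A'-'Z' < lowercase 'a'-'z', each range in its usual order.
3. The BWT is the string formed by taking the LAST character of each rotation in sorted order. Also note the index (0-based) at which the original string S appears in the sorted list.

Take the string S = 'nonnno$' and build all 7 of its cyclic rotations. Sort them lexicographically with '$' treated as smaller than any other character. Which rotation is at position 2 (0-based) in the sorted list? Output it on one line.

All 7 rotations (rotation i = S[i:]+S[:i]):
  rot[0] = nonnno$
  rot[1] = onnno$n
  rot[2] = nnno$no
  rot[3] = nno$non
  rot[4] = no$nonn
  rot[5] = o$nonnn
  rot[6] = $nonnno
Sorted (with $ < everything):
  sorted[0] = $nonnno
  sorted[1] = nnno$no
  sorted[2] = nno$non
  sorted[3] = no$nonn
  sorted[4] = nonnno$
  sorted[5] = o$nonnn
  sorted[6] = onnno$n
sorted[2] = nno$non

Answer: nno$non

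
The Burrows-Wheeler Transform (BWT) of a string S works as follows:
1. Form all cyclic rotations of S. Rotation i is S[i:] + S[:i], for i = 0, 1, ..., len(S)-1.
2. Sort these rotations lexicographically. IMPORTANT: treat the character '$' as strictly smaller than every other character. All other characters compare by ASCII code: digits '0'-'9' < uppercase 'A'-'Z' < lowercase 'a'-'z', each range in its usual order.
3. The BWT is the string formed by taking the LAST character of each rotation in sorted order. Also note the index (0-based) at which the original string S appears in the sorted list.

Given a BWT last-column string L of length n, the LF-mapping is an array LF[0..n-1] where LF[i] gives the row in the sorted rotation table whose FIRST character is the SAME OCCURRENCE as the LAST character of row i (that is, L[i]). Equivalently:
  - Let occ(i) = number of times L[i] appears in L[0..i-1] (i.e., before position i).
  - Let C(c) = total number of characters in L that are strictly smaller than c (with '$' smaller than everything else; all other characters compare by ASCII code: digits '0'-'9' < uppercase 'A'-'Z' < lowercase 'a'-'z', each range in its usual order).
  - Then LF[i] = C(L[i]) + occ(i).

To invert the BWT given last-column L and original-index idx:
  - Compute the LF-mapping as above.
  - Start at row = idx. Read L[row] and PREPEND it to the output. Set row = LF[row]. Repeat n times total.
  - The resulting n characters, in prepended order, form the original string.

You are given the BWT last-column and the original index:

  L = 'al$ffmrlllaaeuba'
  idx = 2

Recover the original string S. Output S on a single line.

Answer: alfalfaumbrella$

Derivation:
LF mapping: 1 9 0 7 8 13 14 10 11 12 2 3 6 15 5 4
Walk LF starting at row 2, prepending L[row]:
  step 1: row=2, L[2]='$', prepend. Next row=LF[2]=0
  step 2: row=0, L[0]='a', prepend. Next row=LF[0]=1
  step 3: row=1, L[1]='l', prepend. Next row=LF[1]=9
  step 4: row=9, L[9]='l', prepend. Next row=LF[9]=12
  step 5: row=12, L[12]='e', prepend. Next row=LF[12]=6
  step 6: row=6, L[6]='r', prepend. Next row=LF[6]=14
  step 7: row=14, L[14]='b', prepend. Next row=LF[14]=5
  step 8: row=5, L[5]='m', prepend. Next row=LF[5]=13
  step 9: row=13, L[13]='u', prepend. Next row=LF[13]=15
  step 10: row=15, L[15]='a', prepend. Next row=LF[15]=4
  step 11: row=4, L[4]='f', prepend. Next row=LF[4]=8
  step 12: row=8, L[8]='l', prepend. Next row=LF[8]=11
  step 13: row=11, L[11]='a', prepend. Next row=LF[11]=3
  step 14: row=3, L[3]='f', prepend. Next row=LF[3]=7
  step 15: row=7, L[7]='l', prepend. Next row=LF[7]=10
  step 16: row=10, L[10]='a', prepend. Next row=LF[10]=2
Reversed output: alfalfaumbrella$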